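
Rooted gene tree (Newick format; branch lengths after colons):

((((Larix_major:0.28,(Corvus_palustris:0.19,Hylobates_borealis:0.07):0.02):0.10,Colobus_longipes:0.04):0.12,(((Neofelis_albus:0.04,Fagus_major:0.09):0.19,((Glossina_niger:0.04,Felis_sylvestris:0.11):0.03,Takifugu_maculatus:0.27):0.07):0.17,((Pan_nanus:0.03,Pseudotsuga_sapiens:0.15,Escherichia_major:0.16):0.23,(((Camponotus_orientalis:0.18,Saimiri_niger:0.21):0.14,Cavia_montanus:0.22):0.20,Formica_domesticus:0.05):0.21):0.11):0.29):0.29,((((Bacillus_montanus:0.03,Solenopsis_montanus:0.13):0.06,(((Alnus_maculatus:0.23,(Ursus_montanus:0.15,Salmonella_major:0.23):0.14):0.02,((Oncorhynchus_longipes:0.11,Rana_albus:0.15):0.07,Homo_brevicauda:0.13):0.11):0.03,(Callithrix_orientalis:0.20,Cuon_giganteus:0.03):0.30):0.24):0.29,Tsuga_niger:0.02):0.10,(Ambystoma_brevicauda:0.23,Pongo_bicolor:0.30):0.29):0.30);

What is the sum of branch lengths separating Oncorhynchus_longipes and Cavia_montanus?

2.57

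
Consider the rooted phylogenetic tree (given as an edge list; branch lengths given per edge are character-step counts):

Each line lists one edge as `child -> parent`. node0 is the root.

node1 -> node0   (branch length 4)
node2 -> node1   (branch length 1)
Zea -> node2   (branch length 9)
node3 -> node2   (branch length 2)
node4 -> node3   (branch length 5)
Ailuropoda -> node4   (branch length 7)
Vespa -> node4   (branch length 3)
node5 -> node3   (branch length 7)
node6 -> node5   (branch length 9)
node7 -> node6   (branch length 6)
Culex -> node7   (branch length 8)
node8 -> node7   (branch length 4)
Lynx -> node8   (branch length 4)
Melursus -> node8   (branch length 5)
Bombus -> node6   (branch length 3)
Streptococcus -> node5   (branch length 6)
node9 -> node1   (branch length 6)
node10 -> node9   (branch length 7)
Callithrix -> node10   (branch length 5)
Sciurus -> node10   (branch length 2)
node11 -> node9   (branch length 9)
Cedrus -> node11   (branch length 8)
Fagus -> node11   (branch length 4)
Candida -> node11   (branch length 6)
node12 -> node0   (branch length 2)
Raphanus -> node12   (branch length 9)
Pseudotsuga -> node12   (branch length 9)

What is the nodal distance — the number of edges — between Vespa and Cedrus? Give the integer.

7

The MRCA of Vespa and Cedrus is the node subtending ((Zea,((Ailuropoda,Vespa),(((Culex,(Lynx,Melursus)),Bombus),Streptococcus))),((Callithrix,Sciurus),(Cedrus,Fagus,Candida))).
From Vespa up to that node: 4 branches. From Cedrus up to the same node: 3 branches. Total: 4 + 3 = 7.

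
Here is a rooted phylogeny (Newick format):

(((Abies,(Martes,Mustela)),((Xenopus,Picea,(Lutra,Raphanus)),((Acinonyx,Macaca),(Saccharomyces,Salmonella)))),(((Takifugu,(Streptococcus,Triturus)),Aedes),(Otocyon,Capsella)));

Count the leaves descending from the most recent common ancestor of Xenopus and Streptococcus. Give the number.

The MRCA of Xenopus and Streptococcus is the root, so the clade is the entire tree.
That clade contains 17 terminal taxa: Abies, Acinonyx, Aedes, Capsella, Lutra, Macaca, Martes, Mustela, Otocyon, Picea, Raphanus, Saccharomyces, Salmonella, Streptococcus, Takifugu, Triturus, Xenopus.

17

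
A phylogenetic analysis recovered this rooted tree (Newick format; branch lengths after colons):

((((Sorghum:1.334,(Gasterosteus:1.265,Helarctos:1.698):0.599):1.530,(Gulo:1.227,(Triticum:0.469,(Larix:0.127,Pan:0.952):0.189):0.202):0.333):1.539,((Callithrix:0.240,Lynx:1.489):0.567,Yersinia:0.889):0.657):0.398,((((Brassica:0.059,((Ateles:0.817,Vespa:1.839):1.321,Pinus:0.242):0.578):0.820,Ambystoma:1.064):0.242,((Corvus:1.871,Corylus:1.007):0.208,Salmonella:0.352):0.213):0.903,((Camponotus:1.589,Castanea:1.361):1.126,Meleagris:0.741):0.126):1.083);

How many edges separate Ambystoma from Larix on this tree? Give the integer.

The MRCA of Ambystoma and Larix is the root of the tree.
From Ambystoma up to that node: 4 branches. From Larix up to the same node: 6 branches. Total: 4 + 6 = 10.

10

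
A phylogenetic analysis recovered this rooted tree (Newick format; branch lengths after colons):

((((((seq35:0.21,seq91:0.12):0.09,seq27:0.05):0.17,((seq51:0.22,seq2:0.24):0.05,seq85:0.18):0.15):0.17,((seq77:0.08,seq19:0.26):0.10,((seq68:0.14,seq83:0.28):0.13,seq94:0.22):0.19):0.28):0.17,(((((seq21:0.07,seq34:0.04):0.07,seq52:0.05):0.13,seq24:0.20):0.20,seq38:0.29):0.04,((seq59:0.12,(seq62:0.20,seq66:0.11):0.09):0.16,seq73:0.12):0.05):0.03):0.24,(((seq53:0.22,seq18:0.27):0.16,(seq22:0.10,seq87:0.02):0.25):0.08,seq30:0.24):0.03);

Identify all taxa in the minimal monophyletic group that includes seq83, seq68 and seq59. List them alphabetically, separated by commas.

seq19, seq2, seq21, seq24, seq27, seq34, seq35, seq38, seq51, seq52, seq59, seq62, seq66, seq68, seq73, seq77, seq83, seq85, seq91, seq94

Tracing seq83: it sits inside (seq68,seq83).
Tracing seq68: it sits inside (seq68,seq83).
Tracing seq59: it sits inside (seq59,(seq62,seq66)).
The smallest clade enclosing all 3 is (((((seq35,seq91),seq27),((seq51,seq2),seq85)),((seq77,seq19),((seq68,seq83),seq94))),(((((seq21,seq34),seq52),seq24),seq38),((seq59,(seq62,seq66)),seq73))); the answer is its 20 terminal taxa in alphabetical order.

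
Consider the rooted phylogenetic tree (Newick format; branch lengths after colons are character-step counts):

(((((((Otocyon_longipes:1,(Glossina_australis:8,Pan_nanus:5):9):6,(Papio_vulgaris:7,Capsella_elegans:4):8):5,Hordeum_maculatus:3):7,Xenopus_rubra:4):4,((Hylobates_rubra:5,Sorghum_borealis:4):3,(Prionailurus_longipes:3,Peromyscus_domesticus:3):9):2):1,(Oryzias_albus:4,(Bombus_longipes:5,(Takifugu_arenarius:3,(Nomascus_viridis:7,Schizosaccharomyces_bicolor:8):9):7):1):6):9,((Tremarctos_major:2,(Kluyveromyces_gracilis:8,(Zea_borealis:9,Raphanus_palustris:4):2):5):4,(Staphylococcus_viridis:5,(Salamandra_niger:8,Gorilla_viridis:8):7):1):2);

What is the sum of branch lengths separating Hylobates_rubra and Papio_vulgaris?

41

The path runs Hylobates_rubra → … → MRCA → … → Papio_vulgaris; the MRCA is the node subtending (((((Otocyon_longipes,(Glossina_australis,Pan_nanus)),(Papio_vulgaris,Capsella_elegans)),Hordeum_maculatus),Xenopus_rubra),((Hylobates_rubra,Sorghum_borealis),(Prionailurus_longipes,Peromyscus_domesticus))).
Branch lengths along that path: 5 + 3 + 2 + 4 + 7 + 5 + 8 + 7 = 41.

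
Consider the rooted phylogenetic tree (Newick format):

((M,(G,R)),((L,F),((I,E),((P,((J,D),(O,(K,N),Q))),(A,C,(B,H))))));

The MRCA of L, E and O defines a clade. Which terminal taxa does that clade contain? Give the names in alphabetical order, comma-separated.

A, B, C, D, E, F, H, I, J, K, L, N, O, P, Q

Tracing L: it sits inside (L,F).
Tracing E: it sits inside (I,E).
Tracing O: it sits inside (O,(K,N),Q).
The smallest clade enclosing all 3 is ((L,F),((I,E),((P,((J,D),(O,(K,N),Q))),(A,C,(B,H))))); the answer is its 15 terminal taxa in alphabetical order.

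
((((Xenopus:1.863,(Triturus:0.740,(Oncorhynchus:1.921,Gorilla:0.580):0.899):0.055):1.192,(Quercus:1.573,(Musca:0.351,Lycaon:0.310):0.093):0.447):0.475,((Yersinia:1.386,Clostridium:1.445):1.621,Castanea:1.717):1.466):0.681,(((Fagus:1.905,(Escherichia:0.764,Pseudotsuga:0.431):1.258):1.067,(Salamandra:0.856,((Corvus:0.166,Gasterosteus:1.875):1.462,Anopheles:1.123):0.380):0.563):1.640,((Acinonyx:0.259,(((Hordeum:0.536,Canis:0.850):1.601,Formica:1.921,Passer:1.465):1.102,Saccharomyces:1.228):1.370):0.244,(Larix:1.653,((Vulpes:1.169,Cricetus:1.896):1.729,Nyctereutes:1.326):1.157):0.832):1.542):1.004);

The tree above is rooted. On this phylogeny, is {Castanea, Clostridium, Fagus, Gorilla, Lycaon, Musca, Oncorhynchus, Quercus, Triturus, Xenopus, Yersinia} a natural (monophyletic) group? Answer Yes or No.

No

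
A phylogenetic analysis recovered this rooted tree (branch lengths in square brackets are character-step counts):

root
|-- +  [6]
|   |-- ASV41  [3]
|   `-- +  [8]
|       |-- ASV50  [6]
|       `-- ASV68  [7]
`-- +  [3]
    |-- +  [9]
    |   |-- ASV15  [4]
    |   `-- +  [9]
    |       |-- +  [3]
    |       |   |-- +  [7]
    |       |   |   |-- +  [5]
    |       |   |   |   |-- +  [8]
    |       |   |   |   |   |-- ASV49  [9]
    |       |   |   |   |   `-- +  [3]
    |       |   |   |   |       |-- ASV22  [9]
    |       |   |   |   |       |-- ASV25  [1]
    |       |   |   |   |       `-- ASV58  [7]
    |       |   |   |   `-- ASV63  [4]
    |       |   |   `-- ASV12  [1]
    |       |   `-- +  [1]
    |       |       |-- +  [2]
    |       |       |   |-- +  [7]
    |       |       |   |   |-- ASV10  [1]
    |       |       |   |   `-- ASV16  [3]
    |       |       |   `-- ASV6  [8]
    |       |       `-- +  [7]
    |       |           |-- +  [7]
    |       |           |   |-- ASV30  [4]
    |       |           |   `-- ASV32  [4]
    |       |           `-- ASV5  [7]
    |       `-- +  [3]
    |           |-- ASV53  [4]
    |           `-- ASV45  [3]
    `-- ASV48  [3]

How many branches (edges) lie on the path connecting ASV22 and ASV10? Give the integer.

The MRCA of ASV22 and ASV10 is the node subtending ((((ASV49,(ASV22,ASV25,ASV58)),ASV63),ASV12),(((ASV10,ASV16),ASV6),((ASV30,ASV32),ASV5))).
From ASV22 up to that node: 5 branches. From ASV10 up to the same node: 4 branches. Total: 5 + 4 = 9.

9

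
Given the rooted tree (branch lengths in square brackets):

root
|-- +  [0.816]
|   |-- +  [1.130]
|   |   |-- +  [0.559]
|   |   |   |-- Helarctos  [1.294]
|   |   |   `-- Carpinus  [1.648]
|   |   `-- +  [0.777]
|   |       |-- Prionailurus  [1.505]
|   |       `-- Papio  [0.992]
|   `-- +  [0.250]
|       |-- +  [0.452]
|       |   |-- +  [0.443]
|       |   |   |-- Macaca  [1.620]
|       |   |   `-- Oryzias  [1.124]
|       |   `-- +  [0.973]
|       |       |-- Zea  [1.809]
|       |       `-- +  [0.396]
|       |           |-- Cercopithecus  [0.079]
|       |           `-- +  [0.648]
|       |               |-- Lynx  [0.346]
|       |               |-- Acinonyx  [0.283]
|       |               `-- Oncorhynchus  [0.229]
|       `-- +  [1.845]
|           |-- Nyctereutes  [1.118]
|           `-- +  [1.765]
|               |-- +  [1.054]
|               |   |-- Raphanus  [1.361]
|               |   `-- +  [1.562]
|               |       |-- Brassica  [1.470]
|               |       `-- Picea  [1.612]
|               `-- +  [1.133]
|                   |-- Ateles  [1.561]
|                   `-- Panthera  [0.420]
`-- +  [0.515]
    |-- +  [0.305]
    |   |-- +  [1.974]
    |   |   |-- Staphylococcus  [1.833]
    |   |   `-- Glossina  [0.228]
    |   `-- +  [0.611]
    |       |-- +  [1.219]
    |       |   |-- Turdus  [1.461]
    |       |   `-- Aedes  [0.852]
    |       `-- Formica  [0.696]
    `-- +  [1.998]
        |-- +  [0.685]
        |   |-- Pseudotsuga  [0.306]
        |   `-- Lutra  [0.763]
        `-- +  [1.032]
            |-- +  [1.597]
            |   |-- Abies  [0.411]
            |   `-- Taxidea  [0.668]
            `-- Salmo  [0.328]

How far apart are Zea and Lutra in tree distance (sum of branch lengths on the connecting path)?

The path runs Zea → … → MRCA → … → Lutra; the MRCA is the root of the tree.
Branch lengths along that path: 1.809 + 0.973 + 0.452 + 0.250 + 0.816 + 0.515 + 1.998 + 0.685 + 0.763 = 8.261.

8.261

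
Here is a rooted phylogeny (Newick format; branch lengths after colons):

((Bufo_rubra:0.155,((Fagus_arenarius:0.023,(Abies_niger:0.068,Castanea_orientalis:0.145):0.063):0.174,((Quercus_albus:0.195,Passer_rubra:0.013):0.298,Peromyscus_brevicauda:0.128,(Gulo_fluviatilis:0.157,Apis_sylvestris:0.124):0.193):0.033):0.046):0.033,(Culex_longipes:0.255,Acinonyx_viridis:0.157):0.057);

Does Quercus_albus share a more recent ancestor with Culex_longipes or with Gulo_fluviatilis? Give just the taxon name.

Gulo_fluviatilis

The MRCA of Quercus_albus and Gulo_fluviatilis subtends ((Quercus_albus,Passer_rubra),Peromyscus_brevicauda,(Gulo_fluviatilis,Apis_sylvestris)) (5 taxa).
The MRCA of Quercus_albus and Culex_longipes is the root, subtending the entire tree (11 taxa).
The first is nested inside the second, so Quercus_albus shares a more recent common ancestor with Gulo_fluviatilis.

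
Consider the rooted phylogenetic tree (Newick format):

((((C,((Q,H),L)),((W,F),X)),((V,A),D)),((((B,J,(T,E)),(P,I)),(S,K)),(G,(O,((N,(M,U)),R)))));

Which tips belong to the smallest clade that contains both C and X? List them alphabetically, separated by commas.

Tracing C: it sits inside (C,((Q,H),L)).
Tracing X: it sits inside ((W,F),X).
The smallest clade enclosing both is ((C,((Q,H),L)),((W,F),X)); the answer is its 7 terminal taxa in alphabetical order.

C, F, H, L, Q, W, X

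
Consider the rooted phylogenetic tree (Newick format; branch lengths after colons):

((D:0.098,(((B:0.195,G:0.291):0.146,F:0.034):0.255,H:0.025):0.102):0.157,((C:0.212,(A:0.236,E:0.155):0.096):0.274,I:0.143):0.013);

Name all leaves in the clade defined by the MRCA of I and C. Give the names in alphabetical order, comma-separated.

A, C, E, I

Tracing I: it sits inside ((C,(A,E)),I).
Tracing C: it sits inside (C,(A,E)).
The smallest clade enclosing both is ((C,(A,E)),I); the answer is its 4 terminal taxa in alphabetical order.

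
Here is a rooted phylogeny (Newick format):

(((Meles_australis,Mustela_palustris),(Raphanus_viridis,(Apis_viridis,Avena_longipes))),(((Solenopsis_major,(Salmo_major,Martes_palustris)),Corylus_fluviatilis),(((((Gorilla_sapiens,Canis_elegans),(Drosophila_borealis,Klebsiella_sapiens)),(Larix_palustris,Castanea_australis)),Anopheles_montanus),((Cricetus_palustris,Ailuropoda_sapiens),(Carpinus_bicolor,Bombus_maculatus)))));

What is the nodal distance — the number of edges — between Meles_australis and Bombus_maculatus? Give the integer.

8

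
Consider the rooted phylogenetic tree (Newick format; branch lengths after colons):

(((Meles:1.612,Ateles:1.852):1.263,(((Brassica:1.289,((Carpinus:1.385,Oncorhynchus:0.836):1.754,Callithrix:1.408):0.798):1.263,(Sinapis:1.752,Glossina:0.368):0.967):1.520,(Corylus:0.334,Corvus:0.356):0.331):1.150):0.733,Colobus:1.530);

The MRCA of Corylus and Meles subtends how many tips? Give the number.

The MRCA of Corylus and Meles is the node subtending ((Meles,Ateles),(((Brassica,((Carpinus,Oncorhynchus),Callithrix)),(Sinapis,Glossina)),(Corylus,Corvus))).
That clade contains 10 terminal taxa: Ateles, Brassica, Callithrix, Carpinus, Corvus, Corylus, Glossina, Meles, Oncorhynchus, Sinapis.

10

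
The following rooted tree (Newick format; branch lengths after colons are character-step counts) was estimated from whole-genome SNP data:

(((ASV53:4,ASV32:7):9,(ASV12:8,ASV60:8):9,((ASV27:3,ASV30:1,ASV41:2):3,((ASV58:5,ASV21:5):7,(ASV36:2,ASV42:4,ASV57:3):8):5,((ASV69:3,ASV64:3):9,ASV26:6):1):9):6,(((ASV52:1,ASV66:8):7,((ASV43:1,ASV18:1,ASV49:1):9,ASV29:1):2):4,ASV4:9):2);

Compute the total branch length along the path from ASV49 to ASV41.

38

The path runs ASV49 → … → MRCA → … → ASV41; the MRCA is the root of the tree.
Branch lengths along that path: 1 + 9 + 2 + 4 + 2 + 6 + 9 + 3 + 2 = 38.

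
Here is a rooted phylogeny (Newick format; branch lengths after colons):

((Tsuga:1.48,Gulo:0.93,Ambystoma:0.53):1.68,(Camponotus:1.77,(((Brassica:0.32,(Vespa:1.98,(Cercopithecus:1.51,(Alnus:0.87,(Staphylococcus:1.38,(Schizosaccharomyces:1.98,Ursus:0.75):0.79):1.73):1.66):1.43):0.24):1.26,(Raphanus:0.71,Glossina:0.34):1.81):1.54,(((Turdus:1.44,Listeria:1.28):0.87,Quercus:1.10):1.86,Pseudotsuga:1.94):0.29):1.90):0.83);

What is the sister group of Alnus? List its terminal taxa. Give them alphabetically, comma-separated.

Schizosaccharomyces, Staphylococcus, Ursus

Alnus attaches to the tree at the node subtending (Alnus,(Staphylococcus,(Schizosaccharomyces,Ursus))).
The other lineage descending from that same node — the sister group — is (Staphylococcus,(Schizosaccharomyces,Ursus)); its 3 tips in alphabetical order are the answer.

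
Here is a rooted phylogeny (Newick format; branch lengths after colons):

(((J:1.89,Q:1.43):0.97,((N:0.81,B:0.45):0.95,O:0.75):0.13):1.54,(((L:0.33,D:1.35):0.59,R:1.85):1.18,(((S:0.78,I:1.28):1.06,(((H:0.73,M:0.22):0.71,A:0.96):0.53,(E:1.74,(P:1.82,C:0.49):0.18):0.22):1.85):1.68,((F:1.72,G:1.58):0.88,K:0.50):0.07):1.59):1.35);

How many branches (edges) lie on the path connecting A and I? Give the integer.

The MRCA of A and I is the node subtending ((S,I),(((H,M),A),(E,(P,C)))).
From A up to that node: 3 branches. From I up to the same node: 2 branches. Total: 3 + 2 = 5.

5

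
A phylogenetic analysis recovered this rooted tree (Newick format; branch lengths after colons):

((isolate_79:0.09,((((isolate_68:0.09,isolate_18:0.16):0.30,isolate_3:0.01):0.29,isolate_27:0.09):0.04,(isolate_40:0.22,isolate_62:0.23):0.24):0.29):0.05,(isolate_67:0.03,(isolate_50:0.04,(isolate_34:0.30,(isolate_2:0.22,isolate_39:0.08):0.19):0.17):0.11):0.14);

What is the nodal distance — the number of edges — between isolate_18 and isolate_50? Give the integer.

The MRCA of isolate_18 and isolate_50 is the root of the tree.
From isolate_18 up to that node: 6 branches. From isolate_50 up to the same node: 3 branches. Total: 6 + 3 = 9.

9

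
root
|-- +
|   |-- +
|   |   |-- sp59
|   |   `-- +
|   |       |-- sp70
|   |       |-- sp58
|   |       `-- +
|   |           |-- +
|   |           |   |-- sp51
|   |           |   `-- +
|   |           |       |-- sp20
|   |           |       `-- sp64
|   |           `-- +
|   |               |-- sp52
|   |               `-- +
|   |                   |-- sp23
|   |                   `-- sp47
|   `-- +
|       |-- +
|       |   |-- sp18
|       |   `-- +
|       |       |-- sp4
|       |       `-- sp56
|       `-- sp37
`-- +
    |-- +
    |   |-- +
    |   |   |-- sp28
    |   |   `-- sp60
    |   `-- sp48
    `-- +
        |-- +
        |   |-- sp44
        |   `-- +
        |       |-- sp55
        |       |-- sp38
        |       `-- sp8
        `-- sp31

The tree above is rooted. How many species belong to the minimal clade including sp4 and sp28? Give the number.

21

The MRCA of sp4 and sp28 is the root, so the clade is the entire tree.
That clade contains 21 terminal taxa: sp18, sp20, sp23, sp28, sp31, sp37, sp38, sp4, sp44, sp47, sp48, sp51, sp52, sp55, sp56, sp58, sp59, sp60, sp64, sp70, sp8.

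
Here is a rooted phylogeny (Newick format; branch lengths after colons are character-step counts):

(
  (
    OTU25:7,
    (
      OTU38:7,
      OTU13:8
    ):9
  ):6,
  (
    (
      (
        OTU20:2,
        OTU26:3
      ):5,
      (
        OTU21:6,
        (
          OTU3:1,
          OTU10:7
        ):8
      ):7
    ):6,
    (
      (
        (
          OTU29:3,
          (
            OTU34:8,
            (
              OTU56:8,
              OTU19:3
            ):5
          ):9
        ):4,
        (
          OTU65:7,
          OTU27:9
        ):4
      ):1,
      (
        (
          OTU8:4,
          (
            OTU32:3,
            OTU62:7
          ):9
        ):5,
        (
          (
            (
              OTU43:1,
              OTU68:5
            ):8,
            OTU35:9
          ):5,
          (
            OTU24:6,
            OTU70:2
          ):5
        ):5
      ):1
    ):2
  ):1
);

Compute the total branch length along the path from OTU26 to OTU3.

24

The path runs OTU26 → … → MRCA → … → OTU3; the MRCA is the node subtending ((OTU20,OTU26),(OTU21,(OTU3,OTU10))).
Branch lengths along that path: 3 + 5 + 7 + 8 + 1 = 24.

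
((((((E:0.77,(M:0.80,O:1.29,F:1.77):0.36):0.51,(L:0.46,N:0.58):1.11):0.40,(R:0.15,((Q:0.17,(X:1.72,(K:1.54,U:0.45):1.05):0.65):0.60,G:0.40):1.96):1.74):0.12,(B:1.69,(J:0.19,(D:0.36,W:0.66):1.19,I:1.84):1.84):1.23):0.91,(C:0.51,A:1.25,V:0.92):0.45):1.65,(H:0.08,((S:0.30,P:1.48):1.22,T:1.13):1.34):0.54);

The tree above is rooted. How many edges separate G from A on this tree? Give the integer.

The MRCA of G and A is the node subtending (((((E,(M,O,F)),(L,N)),(R,((Q,(X,(K,U))),G))),(B,(J,(D,W),I))),(C,A,V)).
From G up to that node: 5 branches. From A up to the same node: 2 branches. Total: 5 + 2 = 7.

7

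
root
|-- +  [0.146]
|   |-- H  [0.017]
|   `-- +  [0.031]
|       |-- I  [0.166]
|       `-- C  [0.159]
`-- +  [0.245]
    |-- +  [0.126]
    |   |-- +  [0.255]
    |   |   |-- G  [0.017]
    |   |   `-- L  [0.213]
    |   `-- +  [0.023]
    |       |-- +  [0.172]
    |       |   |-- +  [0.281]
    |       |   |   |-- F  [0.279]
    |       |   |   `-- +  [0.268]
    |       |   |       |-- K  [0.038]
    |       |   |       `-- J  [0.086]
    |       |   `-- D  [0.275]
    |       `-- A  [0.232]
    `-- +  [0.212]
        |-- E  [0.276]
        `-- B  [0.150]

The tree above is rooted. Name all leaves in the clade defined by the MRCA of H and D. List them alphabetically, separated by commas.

A, B, C, D, E, F, G, H, I, J, K, L

Tracing H: it sits inside (H,(I,C)).
Tracing D: it sits inside ((F,(K,J)),D).
The smallest clade enclosing both is the whole tree (their MRCA is the root), so the answer is all 12 tips in alphabetical order.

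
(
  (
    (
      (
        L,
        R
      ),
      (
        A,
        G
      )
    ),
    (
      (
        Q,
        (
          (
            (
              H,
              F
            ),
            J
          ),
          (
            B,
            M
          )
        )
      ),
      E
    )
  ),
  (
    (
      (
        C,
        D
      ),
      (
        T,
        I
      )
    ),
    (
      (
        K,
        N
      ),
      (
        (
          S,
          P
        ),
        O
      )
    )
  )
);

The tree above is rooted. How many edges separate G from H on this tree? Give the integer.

The MRCA of G and H is the node subtending (((L,R),(A,G)),((Q,(((H,F),J),(B,M))),E)).
From G up to that node: 3 branches. From H up to the same node: 6 branches. Total: 3 + 6 = 9.

9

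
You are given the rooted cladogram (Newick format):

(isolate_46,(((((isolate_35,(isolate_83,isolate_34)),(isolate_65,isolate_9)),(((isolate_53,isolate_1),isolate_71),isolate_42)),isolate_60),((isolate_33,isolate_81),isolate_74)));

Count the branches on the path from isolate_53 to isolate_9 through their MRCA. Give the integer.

The MRCA of isolate_53 and isolate_9 is the node subtending (((isolate_35,(isolate_83,isolate_34)),(isolate_65,isolate_9)),(((isolate_53,isolate_1),isolate_71),isolate_42)).
From isolate_53 up to that node: 4 branches. From isolate_9 up to the same node: 3 branches. Total: 4 + 3 = 7.

7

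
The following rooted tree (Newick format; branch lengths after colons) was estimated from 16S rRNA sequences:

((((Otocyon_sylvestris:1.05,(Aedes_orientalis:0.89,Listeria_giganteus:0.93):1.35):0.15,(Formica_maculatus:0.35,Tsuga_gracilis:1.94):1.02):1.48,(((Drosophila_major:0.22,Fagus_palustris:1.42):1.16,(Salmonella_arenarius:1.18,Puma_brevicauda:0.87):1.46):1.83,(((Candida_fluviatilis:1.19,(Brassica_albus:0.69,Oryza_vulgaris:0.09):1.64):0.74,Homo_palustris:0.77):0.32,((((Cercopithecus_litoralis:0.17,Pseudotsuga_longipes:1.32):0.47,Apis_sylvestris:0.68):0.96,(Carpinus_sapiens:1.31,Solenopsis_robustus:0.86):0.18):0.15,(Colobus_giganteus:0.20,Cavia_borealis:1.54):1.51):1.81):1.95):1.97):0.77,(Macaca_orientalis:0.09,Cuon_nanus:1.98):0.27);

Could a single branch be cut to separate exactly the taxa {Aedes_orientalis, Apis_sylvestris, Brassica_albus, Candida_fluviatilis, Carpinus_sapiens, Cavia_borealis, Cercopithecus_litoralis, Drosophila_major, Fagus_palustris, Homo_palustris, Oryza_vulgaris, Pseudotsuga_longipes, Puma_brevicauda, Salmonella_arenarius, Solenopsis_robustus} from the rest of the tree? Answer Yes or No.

No

The MRCA of the listed taxa subtends (((Otocyon_sylvestris,(Aedes_orientalis,Listeria_giganteus)),(Formica_maculatus,Tsuga_gracilis)),(((Drosophila_major,Fagus_palustris),(Salmonella_arenarius,Puma_brevicauda)),(((Candida_fluviatilis,(Brassica_albus,Oryza_vulgaris)),Homo_palustris),((((Cercopithecus_litoralis,Pseudotsuga_longipes),Apis_sylvestris),(Carpinus_sapiens,Solenopsis_robustus)),(Colobus_giganteus,Cavia_borealis))))).
That clade also contains Colobus_giganteus, Formica_maculatus, Listeria_giganteus, Otocyon_sylvestris, Tsuga_gracilis, which are not in the proposed group, so the group is not monophyletic.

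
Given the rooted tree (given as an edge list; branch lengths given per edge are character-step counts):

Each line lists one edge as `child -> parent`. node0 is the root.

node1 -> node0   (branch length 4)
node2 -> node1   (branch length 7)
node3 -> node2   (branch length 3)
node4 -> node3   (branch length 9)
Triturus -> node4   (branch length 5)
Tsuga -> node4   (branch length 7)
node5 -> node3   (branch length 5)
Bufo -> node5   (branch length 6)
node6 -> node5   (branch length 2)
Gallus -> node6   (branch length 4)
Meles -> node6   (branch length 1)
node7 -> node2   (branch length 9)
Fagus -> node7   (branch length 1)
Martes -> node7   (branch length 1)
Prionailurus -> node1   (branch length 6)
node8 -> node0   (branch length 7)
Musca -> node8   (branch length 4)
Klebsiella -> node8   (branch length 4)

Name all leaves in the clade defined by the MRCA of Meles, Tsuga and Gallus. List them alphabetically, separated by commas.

Tracing Meles: it sits inside (Gallus,Meles).
Tracing Tsuga: it sits inside (Triturus,Tsuga).
Tracing Gallus: it sits inside (Gallus,Meles).
The smallest clade enclosing all 3 is ((Triturus,Tsuga),(Bufo,(Gallus,Meles))); the answer is its 5 terminal taxa in alphabetical order.

Bufo, Gallus, Meles, Triturus, Tsuga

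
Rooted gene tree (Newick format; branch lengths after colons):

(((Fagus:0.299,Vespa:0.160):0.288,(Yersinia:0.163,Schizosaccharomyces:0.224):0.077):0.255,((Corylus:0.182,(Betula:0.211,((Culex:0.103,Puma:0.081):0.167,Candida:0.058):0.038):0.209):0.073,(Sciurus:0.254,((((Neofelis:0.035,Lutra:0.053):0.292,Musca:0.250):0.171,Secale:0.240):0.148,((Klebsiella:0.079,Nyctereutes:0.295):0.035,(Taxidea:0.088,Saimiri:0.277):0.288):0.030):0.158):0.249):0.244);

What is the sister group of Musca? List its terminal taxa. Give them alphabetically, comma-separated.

Musca attaches to the tree at the node subtending ((Neofelis,Lutra),Musca).
The other lineage descending from that same node — the sister group — is (Neofelis,Lutra); its 2 tips in alphabetical order are the answer.

Lutra, Neofelis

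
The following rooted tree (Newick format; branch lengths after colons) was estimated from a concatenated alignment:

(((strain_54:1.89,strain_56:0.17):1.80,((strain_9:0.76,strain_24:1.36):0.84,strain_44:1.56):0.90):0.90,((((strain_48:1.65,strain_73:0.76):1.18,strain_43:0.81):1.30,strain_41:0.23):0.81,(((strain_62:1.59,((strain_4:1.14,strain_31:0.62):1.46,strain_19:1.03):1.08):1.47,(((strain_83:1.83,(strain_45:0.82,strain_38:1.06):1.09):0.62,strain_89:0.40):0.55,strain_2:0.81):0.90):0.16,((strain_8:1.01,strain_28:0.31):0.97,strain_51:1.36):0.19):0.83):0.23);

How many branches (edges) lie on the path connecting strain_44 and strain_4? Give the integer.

The MRCA of strain_44 and strain_4 is the root of the tree.
From strain_44 up to that node: 3 branches. From strain_4 up to the same node: 7 branches. Total: 3 + 7 = 10.

10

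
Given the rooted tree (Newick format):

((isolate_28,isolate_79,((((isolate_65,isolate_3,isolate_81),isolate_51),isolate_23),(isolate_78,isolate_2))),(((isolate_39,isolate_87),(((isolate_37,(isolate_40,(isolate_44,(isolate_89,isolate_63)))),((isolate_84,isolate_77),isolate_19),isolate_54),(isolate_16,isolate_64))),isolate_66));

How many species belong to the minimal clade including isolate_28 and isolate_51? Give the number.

The MRCA of isolate_28 and isolate_51 is the node subtending (isolate_28,isolate_79,((((isolate_65,isolate_3,isolate_81),isolate_51),isolate_23),(isolate_78,isolate_2))).
That clade contains 9 terminal taxa: isolate_2, isolate_23, isolate_28, isolate_3, isolate_51, isolate_65, isolate_78, isolate_79, isolate_81.

9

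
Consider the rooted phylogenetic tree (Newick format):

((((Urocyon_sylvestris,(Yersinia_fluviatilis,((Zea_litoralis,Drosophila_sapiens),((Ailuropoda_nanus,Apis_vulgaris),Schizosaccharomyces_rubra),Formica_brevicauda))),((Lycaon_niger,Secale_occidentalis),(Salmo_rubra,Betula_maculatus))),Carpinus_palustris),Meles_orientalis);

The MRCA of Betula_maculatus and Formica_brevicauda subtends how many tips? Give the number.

The MRCA of Betula_maculatus and Formica_brevicauda is the node subtending ((Urocyon_sylvestris,(Yersinia_fluviatilis,((Zea_litoralis,Drosophila_sapiens),((Ailuropoda_nanus,Apis_vulgaris),Schizosaccharomyces_rubra),Formica_brevicauda))),((Lycaon_niger,Secale_occidentalis),(Salmo_rubra,Betula_maculatus))).
That clade contains 12 terminal taxa: Ailuropoda_nanus, Apis_vulgaris, Betula_maculatus, Drosophila_sapiens, Formica_brevicauda, Lycaon_niger, Salmo_rubra, Schizosaccharomyces_rubra, Secale_occidentalis, Urocyon_sylvestris, Yersinia_fluviatilis, Zea_litoralis.

12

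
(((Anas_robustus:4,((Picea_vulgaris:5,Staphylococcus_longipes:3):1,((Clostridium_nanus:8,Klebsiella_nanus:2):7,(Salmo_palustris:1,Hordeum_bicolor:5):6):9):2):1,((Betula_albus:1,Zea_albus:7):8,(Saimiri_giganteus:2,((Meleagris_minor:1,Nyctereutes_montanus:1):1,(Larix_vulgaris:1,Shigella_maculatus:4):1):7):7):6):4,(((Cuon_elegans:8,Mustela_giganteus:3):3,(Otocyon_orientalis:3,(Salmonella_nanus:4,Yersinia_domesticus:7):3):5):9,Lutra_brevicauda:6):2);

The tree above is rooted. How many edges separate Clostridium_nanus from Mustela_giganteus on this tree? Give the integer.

The MRCA of Clostridium_nanus and Mustela_giganteus is the root of the tree.
From Clostridium_nanus up to that node: 6 branches. From Mustela_giganteus up to the same node: 4 branches. Total: 6 + 4 = 10.

10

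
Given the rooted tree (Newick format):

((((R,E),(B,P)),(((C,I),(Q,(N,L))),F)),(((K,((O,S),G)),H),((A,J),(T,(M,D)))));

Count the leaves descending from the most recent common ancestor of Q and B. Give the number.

The MRCA of Q and B is the node subtending (((R,E),(B,P)),(((C,I),(Q,(N,L))),F)).
That clade contains 10 terminal taxa: B, C, E, F, I, L, N, P, Q, R.

10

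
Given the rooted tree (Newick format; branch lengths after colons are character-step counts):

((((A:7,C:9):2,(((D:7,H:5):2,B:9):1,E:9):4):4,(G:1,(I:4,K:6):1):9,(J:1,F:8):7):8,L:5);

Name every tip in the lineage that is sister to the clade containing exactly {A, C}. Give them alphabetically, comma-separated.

B, D, E, H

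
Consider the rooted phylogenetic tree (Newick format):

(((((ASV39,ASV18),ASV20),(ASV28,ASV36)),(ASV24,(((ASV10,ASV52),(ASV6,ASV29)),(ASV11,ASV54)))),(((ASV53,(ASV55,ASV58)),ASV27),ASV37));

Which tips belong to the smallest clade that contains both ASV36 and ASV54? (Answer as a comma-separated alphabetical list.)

Tracing ASV36: it sits inside (ASV28,ASV36).
Tracing ASV54: it sits inside (ASV11,ASV54).
The smallest clade enclosing both is ((((ASV39,ASV18),ASV20),(ASV28,ASV36)),(ASV24,(((ASV10,ASV52),(ASV6,ASV29)),(ASV11,ASV54)))); the answer is its 12 terminal taxa in alphabetical order.

ASV10, ASV11, ASV18, ASV20, ASV24, ASV28, ASV29, ASV36, ASV39, ASV52, ASV54, ASV6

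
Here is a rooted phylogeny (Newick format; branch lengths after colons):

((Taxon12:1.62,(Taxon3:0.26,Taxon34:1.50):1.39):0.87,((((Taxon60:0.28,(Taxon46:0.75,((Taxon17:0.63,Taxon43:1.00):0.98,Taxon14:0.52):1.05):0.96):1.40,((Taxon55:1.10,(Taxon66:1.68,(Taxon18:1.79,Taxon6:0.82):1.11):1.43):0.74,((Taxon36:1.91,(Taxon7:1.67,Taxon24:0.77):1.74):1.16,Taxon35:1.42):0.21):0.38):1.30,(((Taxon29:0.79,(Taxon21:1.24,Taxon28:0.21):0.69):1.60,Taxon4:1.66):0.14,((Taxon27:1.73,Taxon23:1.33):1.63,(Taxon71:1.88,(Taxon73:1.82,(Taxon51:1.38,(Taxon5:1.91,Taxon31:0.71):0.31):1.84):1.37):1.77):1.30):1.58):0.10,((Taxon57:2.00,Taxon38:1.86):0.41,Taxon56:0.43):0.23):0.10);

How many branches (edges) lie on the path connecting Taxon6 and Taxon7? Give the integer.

8

The MRCA of Taxon6 and Taxon7 is the node subtending ((Taxon55,(Taxon66,(Taxon18,Taxon6))),((Taxon36,(Taxon7,Taxon24)),Taxon35)).
From Taxon6 up to that node: 4 branches. From Taxon7 up to the same node: 4 branches. Total: 4 + 4 = 8.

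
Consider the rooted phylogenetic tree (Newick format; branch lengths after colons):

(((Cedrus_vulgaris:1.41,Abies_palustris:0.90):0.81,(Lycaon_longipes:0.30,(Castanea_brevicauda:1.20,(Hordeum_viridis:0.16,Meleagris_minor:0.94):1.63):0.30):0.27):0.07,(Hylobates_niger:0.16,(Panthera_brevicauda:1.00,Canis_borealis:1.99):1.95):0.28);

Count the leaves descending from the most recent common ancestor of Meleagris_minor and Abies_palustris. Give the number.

The MRCA of Meleagris_minor and Abies_palustris is the node subtending ((Cedrus_vulgaris,Abies_palustris),(Lycaon_longipes,(Castanea_brevicauda,(Hordeum_viridis,Meleagris_minor)))).
That clade contains 6 terminal taxa: Abies_palustris, Castanea_brevicauda, Cedrus_vulgaris, Hordeum_viridis, Lycaon_longipes, Meleagris_minor.

6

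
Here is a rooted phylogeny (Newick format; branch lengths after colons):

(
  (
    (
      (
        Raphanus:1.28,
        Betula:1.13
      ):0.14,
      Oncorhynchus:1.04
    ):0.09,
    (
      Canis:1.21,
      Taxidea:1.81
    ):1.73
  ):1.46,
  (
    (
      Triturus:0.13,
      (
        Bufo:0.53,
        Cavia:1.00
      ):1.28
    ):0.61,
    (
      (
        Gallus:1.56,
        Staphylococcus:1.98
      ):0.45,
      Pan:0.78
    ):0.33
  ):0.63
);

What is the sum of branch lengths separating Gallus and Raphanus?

The path runs Gallus → … → MRCA → … → Raphanus; the MRCA is the root of the tree.
Branch lengths along that path: 1.56 + 0.45 + 0.33 + 0.63 + 1.46 + 0.09 + 0.14 + 1.28 = 5.94.

5.94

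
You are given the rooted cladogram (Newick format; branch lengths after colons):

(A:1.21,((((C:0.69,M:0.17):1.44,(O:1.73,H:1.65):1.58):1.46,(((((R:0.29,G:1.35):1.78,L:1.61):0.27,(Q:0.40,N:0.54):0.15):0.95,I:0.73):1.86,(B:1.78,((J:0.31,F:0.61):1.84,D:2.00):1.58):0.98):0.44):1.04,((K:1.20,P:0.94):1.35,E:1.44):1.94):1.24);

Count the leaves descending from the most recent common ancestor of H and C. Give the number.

The MRCA of H and C is the node subtending ((C,M),(O,H)).
That clade contains 4 terminal taxa: C, H, M, O.

4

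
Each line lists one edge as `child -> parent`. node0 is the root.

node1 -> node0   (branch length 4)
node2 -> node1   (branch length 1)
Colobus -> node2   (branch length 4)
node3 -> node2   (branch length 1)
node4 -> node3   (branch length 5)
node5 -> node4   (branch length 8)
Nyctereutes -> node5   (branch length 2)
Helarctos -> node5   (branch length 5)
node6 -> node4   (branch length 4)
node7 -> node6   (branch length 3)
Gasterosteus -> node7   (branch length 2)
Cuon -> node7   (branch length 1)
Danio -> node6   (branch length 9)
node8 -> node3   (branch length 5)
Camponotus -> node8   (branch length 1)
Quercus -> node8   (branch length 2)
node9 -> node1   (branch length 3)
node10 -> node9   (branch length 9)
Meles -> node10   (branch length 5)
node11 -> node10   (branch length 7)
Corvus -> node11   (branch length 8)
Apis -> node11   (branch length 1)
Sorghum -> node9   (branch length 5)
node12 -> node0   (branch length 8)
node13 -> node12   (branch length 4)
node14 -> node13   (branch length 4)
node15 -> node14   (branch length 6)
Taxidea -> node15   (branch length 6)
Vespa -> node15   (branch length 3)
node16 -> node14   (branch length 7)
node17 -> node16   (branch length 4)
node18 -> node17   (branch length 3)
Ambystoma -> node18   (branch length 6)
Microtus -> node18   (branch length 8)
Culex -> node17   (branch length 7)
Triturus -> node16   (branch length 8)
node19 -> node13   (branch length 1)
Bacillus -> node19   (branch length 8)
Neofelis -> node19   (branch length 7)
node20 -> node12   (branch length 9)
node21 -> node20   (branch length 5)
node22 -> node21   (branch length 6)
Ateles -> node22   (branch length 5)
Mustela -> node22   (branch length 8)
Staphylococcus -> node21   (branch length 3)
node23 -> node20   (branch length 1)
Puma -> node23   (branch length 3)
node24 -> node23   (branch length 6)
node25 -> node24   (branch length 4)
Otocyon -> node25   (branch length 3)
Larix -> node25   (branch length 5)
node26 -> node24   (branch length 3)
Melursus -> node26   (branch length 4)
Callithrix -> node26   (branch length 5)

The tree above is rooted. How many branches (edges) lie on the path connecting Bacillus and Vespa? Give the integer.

5

The MRCA of Bacillus and Vespa is the node subtending (((Taxidea,Vespa),(((Ambystoma,Microtus),Culex),Triturus)),(Bacillus,Neofelis)).
From Bacillus up to that node: 2 branches. From Vespa up to the same node: 3 branches. Total: 2 + 3 = 5.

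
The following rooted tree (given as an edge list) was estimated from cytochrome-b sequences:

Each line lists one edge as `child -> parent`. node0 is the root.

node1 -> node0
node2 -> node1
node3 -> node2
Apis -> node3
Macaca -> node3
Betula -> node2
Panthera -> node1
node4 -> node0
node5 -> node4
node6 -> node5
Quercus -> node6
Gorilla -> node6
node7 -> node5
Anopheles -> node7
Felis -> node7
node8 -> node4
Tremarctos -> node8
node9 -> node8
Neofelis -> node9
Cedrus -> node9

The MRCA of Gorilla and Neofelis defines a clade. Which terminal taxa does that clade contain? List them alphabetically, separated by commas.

Anopheles, Cedrus, Felis, Gorilla, Neofelis, Quercus, Tremarctos

Tracing Gorilla: it sits inside (Quercus,Gorilla).
Tracing Neofelis: it sits inside (Neofelis,Cedrus).
The smallest clade enclosing both is (((Quercus,Gorilla),(Anopheles,Felis)),(Tremarctos,(Neofelis,Cedrus))); the answer is its 7 terminal taxa in alphabetical order.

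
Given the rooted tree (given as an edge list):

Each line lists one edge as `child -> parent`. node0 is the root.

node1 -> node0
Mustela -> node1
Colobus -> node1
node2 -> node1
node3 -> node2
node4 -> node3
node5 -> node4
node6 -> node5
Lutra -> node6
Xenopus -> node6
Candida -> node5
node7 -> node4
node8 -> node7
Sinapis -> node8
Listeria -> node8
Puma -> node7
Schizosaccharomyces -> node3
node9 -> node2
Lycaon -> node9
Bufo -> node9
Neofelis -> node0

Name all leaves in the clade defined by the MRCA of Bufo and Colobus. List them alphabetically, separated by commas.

Tracing Bufo: it sits inside (Lycaon,Bufo).
Tracing Colobus: it sits inside (Mustela,Colobus,(((((Lutra,Xenopus),Candida),((Sinapis,Listeria),Puma)),Schizosaccharomyces),(Lycaon,Bufo))).
The smallest clade enclosing both is (Mustela,Colobus,(((((Lutra,Xenopus),Candida),((Sinapis,Listeria),Puma)),Schizosaccharomyces),(Lycaon,Bufo))); the answer is its 11 terminal taxa in alphabetical order.

Bufo, Candida, Colobus, Listeria, Lutra, Lycaon, Mustela, Puma, Schizosaccharomyces, Sinapis, Xenopus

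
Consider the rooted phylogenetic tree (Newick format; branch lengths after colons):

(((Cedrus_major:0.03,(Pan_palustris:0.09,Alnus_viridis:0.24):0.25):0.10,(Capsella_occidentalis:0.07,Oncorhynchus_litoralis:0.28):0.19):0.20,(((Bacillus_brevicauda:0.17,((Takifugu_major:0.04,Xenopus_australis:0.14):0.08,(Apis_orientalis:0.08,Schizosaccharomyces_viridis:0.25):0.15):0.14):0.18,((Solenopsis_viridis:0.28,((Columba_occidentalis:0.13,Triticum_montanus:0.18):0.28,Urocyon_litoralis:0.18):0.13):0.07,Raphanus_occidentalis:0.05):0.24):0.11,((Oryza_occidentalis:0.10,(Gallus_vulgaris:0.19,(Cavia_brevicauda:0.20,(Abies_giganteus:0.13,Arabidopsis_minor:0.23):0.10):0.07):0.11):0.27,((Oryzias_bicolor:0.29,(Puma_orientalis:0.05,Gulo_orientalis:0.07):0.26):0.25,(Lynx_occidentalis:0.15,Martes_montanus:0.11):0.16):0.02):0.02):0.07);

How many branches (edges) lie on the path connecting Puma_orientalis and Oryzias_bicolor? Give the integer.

3

The MRCA of Puma_orientalis and Oryzias_bicolor is the node subtending (Oryzias_bicolor,(Puma_orientalis,Gulo_orientalis)).
From Puma_orientalis up to that node: 2 branches. From Oryzias_bicolor up to the same node: 1 branch. Total: 2 + 1 = 3.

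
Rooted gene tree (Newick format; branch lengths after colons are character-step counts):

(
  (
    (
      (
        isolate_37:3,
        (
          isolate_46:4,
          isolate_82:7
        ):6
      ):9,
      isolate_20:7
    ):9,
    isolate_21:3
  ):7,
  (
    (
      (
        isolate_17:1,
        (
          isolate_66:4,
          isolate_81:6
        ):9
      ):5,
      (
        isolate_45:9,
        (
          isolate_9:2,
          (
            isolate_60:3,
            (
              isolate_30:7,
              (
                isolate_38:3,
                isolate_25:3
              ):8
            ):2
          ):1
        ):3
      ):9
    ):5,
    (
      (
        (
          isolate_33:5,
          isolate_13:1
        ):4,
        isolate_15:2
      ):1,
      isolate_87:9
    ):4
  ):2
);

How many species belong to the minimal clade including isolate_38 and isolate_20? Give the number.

The MRCA of isolate_38 and isolate_20 is the root, so the clade is the entire tree.
That clade contains 18 terminal taxa: isolate_13, isolate_15, isolate_17, isolate_20, isolate_21, isolate_25, isolate_30, isolate_33, isolate_37, isolate_38, isolate_45, isolate_46, isolate_60, isolate_66, isolate_81, isolate_82, isolate_87, isolate_9.

18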